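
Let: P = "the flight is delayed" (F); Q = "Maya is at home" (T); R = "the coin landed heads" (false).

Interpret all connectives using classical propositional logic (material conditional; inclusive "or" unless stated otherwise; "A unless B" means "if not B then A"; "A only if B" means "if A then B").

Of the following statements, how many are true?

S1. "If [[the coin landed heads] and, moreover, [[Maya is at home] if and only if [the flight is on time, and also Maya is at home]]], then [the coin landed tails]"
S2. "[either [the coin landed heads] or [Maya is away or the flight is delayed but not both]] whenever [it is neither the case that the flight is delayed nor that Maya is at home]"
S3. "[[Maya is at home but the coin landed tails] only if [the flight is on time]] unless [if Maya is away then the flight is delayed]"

S1: Formalization: (R ∧ (Q ↔ (¬P ∧ Q))) → ¬R

¬P = ¬F = T
¬P ∧ Q = T ∧ T = T
Q ↔ (¬P ∧ Q) = T ↔ T = T
R ∧ (Q ↔ (¬P ∧ Q)) = F ∧ T = F
¬R = ¬F = T
(R ∧ (Q ↔ (¬P ∧ Q))) → ¬R = F → T = T
So S1 is true.

S2: Formalization: (P ↓ Q) → (R ∨ (¬Q ⊕ P))

P ↓ Q = F ↓ T = F
¬Q = ¬T = F
¬Q ⊕ P = F ⊕ F = F
R ∨ (¬Q ⊕ P) = F ∨ F = F
(P ↓ Q) → (R ∨ (¬Q ⊕ P)) = F → F = T
So S2 is true.

S3: In symbols: ((Q ∧ ¬R) → ¬P) ∨ (¬Q → P)

¬R = ¬F = T
Q ∧ ¬R = T ∧ T = T
¬P = ¬F = T
(Q ∧ ¬R) → ¬P = T → T = T
¬Q = ¬T = F
¬Q → P = F → F = T
((Q ∧ ¬R) → ¬P) ∨ (¬Q → P) = T ∨ T = T
So S3 is true.

Count: 3.

3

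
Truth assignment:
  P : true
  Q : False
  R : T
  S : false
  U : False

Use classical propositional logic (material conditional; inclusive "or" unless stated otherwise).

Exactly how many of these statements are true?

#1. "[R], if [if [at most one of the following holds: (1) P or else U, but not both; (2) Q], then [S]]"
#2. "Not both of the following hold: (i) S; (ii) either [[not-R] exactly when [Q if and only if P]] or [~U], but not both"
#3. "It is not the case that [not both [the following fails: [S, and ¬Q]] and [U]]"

#1: Formalization: (((P ⊕ U) ↑ Q) → S) → R

P ⊕ U = T ⊕ F = T
(P ⊕ U) ↑ Q = T ↑ F = T
((P ⊕ U) ↑ Q) → S = T → F = F
(((P ⊕ U) ↑ Q) → S) → R = F → T = T
So #1 is true.

#2: Formalization: S ↑ ((¬R ↔ (Q ↔ P)) ⊕ ¬U)

¬R = ¬T = F
Q ↔ P = F ↔ T = F
¬R ↔ (Q ↔ P) = F ↔ F = T
¬U = ¬F = T
(¬R ↔ (Q ↔ P)) ⊕ ¬U = T ⊕ T = F
S ↑ ((¬R ↔ (Q ↔ P)) ⊕ ¬U) = F ↑ F = T
So #2 is true.

#3: In symbols: ¬(¬(S ∧ ¬Q) ↑ U)

¬Q = ¬F = T
S ∧ ¬Q = F ∧ T = F
¬(S ∧ ¬Q) = ¬F = T
¬(S ∧ ¬Q) ↑ U = T ↑ F = T
¬(¬(S ∧ ¬Q) ↑ U) = ¬T = F
Thus #3 is false.

2 of the 3 statements are true.

2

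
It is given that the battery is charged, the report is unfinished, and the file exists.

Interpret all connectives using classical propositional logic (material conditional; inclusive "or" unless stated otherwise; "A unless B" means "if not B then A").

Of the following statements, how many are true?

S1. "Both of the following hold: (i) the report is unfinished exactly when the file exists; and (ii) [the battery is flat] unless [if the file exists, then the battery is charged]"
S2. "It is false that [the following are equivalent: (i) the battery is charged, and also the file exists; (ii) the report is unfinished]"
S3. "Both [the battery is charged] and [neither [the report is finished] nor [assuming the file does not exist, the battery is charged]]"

1

Let Q = "the report is finished" (F), R = "the file exists" (T), P = "the battery is charged" (T).

S1: This is (¬Q ↔ R) ∧ (¬P ∨ (R → P)).

¬Q = ¬F = T
¬Q ↔ R = T ↔ T = T
¬P = ¬T = F
R → P = T → T = T
¬P ∨ (R → P) = F ∨ T = T
(¬Q ↔ R) ∧ (¬P ∨ (R → P)) = T ∧ T = T
So S1 is true.

S2: Formalization: ¬((P ∧ R) ↔ ¬Q)

P ∧ R = T ∧ T = T
¬Q = ¬F = T
(P ∧ R) ↔ ¬Q = T ↔ T = T
¬((P ∧ R) ↔ ¬Q) = ¬T = F
Hence S2 is false.

S3: Formalization: P ∧ (Q ↓ (¬R → P))

¬R = ¬T = F
¬R → P = F → T = T
Q ↓ (¬R → P) = F ↓ T = F
P ∧ (Q ↓ (¬R → P)) = T ∧ F = F
Hence S3 is false.

Count: 1.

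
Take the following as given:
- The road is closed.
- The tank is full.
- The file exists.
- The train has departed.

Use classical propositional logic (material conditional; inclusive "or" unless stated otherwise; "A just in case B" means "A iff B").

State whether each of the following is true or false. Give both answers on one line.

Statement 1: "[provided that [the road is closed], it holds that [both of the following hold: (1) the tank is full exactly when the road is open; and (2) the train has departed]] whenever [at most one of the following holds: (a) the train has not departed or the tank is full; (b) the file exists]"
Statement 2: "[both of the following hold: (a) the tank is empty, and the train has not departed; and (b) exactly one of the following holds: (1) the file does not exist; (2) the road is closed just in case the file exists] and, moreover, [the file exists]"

Statement 1 T / Statement 2 F

Let R = "the train has departed" (T), K = "the tank is full" (T), U = "the file exists" (T), W = "the road is closed" (T).

Statement 1: This is ((~R | K) nand U) -> (W -> ((K <-> ~W) & R)).

~R = ~T = F
~R | K = F | T = T
(~R | K) nand U = T nand T = F
~W = ~T = F
K <-> ~W = T <-> F = F
(K <-> ~W) & R = F & T = F
W -> ((K <-> ~W) & R) = T -> F = F
((~R | K) nand U) -> (W -> ((K <-> ~W) & R)) = F -> F = T
Thus Statement 1 is true.

Statement 2: In symbols: ((~K & ~R) & (~U xor (W <-> U))) & U

~K = ~T = F
~R = ~T = F
~K & ~R = F & F = F
~U = ~T = F
W <-> U = T <-> T = T
~U xor (W <-> U) = F xor T = T
(~K & ~R) & (~U xor (W <-> U)) = F & T = F
((~K & ~R) & (~U xor (W <-> U))) & U = F & T = F
So Statement 2 is false.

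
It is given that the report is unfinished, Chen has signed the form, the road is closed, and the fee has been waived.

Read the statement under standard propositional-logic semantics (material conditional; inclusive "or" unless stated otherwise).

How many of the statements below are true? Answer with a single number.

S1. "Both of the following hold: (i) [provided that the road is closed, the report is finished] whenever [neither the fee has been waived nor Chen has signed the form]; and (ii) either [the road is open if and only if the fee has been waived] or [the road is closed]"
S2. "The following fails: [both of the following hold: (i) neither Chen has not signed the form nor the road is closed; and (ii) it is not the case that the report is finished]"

Let S = "the fee has been waived" (True), Q = "Chen has signed the form" (True), R = "the road is closed" (True), P = "the report is finished" (False).

S1: Parsed as ((S nor Q) -> (R -> P)) and ((not R iff S) or R)

S nor Q = True nor True = False
R -> P = True -> False = False
(S nor Q) -> (R -> P) = False -> False = True
not R = not True = False
not R iff S = False iff True = False
(not R iff S) or R = False or True = True
((S nor Q) -> (R -> P)) and ((not R iff S) or R) = True and True = True
Hence S1 is true.

S2: Parsed as not ((not Q nor R) and not P)

not Q = not True = False
not Q nor R = False nor True = False
not P = not False = True
(not Q nor R) and not P = False and True = False
not ((not Q nor R) and not P) = not False = True
Hence S2 is true.

Count: 2.

2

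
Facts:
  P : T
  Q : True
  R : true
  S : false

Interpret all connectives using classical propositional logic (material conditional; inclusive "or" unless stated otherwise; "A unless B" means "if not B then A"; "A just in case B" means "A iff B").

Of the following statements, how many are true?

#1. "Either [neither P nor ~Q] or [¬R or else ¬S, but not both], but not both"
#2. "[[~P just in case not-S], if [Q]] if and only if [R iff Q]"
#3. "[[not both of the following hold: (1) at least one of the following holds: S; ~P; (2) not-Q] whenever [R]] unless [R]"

#1: This is (P nor ~Q) xor (~R xor ~S).

~Q = ~T = F
P nor ~Q = T nor F = F
~R = ~T = F
~S = ~F = T
~R xor ~S = F xor T = T
(P nor ~Q) xor (~R xor ~S) = F xor T = T
Hence #1 is true.

#2: This is (Q -> (~P <-> ~S)) <-> (R <-> Q).

~P = ~T = F
~S = ~F = T
~P <-> ~S = F <-> T = F
Q -> (~P <-> ~S) = T -> F = F
R <-> Q = T <-> T = T
(Q -> (~P <-> ~S)) <-> (R <-> Q) = F <-> T = F
Thus #2 is false.

#3: Parsed as (R -> ((S | ~P) nand ~Q)) | R

~P = ~T = F
S | ~P = F | F = F
~Q = ~T = F
(S | ~P) nand ~Q = F nand F = T
R -> ((S | ~P) nand ~Q) = T -> T = T
(R -> ((S | ~P) nand ~Q)) | R = T | T = T
So #3 is true.

Count: 2.

2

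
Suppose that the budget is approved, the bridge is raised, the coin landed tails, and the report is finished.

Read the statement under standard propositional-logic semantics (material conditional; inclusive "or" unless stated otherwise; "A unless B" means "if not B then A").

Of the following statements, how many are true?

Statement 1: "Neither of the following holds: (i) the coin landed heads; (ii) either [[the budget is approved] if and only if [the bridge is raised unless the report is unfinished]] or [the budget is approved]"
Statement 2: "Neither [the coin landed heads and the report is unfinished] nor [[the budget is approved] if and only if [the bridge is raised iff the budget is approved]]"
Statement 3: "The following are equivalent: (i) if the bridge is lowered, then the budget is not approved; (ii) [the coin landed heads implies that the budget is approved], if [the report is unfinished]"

1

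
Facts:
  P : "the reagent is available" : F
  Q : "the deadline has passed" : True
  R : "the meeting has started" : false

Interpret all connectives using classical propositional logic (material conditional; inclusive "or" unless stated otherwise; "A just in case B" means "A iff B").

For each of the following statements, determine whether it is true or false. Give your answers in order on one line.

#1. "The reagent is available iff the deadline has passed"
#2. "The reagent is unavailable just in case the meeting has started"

#1 False; #2 False

#1: In symbols: P ↔ Q

P ↔ Q = F ↔ T = F
Thus #1 is false.

#2: In symbols: ¬P ↔ R

¬P = ¬F = T
¬P ↔ R = T ↔ F = F
Thus #2 is false.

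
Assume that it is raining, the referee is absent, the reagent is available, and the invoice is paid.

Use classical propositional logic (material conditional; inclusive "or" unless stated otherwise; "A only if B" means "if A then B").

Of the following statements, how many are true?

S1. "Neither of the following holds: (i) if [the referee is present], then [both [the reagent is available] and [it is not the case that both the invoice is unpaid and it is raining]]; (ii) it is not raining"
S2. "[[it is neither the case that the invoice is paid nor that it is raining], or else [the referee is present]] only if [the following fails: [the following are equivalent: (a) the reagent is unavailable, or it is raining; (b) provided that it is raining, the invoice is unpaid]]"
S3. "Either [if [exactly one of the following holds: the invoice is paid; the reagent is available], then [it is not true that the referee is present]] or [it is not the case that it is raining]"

Let Q = "the referee is present" (False), R = "the reagent is available" (True), S = "the invoice is paid" (True), P = "it is raining" (True).

S1: Parsed as (Q -> (R and (not S nand P))) nor not P

not S = not True = False
not S nand P = False nand True = True
R and (not S nand P) = True and True = True
Q -> (R and (not S nand P)) = False -> True = True
not P = not True = False
(Q -> (R and (not S nand P))) nor not P = True nor False = False
Thus S1 is false.

S2: Formalization: ((S nor P) or Q) -> not ((not R or P) iff (P -> not S))

S nor P = True nor True = False
(S nor P) or Q = False or False = False
not R = not True = False
not R or P = False or True = True
not S = not True = False
P -> not S = True -> False = False
(not R or P) iff (P -> not S) = True iff False = False
not ((not R or P) iff (P -> not S)) = not False = True
((S nor P) or Q) -> not ((not R or P) iff (P -> not S)) = False -> True = True
Hence S2 is true.

S3: Formalization: ((S xor R) -> not Q) or not P

S xor R = True xor True = False
not Q = not False = True
(S xor R) -> not Q = False -> True = True
not P = not True = False
((S xor R) -> not Q) or not P = True or False = True
So S3 is true.

2 of the 3 statements are true.

2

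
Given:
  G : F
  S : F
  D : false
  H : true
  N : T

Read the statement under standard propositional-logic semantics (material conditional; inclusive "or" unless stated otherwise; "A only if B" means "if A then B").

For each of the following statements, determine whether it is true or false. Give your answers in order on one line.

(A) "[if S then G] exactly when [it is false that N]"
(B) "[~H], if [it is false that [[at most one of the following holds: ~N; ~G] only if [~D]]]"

(A) false / (B) true

(A): In symbols: (S -> G) iff not N

S -> G = False -> False = True
not N = not True = False
(S -> G) iff not N = True iff False = False
Thus (A) is false.

(B): This is not ((not N nand not G) -> not D) -> not H.

not N = not True = False
not G = not False = True
not N nand not G = False nand True = True
not D = not False = True
(not N nand not G) -> not D = True -> True = True
not ((not N nand not G) -> not D) = not True = False
not H = not True = False
not ((not N nand not G) -> not D) -> not H = False -> False = True
So (B) is true.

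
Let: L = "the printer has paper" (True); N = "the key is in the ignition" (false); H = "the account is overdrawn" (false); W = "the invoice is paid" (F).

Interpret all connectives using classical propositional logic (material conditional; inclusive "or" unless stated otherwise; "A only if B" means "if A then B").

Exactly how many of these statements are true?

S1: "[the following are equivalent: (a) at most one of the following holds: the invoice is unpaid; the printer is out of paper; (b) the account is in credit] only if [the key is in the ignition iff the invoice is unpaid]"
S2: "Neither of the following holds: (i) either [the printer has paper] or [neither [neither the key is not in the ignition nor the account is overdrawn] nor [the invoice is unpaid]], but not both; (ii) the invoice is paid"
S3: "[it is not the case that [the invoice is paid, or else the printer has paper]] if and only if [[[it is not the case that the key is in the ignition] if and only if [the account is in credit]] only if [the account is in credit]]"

S1: Formalization: ((not W nand not L) iff not H) -> (N iff not W)

not W = not False = True
not L = not True = False
not W nand not L = True nand False = True
not H = not False = True
(not W nand not L) iff not H = True iff True = True
not W = not False = True
N iff not W = False iff True = False
((not W nand not L) iff not H) -> (N iff not W) = True -> False = False
So S1 is false.

S2: Formalization: (L xor ((not N nor H) nor not W)) nor W

not N = not False = True
not N nor H = True nor False = False
not W = not False = True
(not N nor H) nor not W = False nor True = False
L xor ((not N nor H) nor not W) = True xor False = True
(L xor ((not N nor H) nor not W)) nor W = True nor False = False
Thus S2 is false.

S3: In symbols: not (W or L) iff ((not N iff not H) -> not H)

W or L = False or True = True
not (W or L) = not True = False
not N = not False = True
not H = not False = True
not N iff not H = True iff True = True
not H = not False = True
(not N iff not H) -> not H = True -> True = True
not (W or L) iff ((not N iff not H) -> not H) = False iff True = False
Hence S3 is false.

Count: 0.

0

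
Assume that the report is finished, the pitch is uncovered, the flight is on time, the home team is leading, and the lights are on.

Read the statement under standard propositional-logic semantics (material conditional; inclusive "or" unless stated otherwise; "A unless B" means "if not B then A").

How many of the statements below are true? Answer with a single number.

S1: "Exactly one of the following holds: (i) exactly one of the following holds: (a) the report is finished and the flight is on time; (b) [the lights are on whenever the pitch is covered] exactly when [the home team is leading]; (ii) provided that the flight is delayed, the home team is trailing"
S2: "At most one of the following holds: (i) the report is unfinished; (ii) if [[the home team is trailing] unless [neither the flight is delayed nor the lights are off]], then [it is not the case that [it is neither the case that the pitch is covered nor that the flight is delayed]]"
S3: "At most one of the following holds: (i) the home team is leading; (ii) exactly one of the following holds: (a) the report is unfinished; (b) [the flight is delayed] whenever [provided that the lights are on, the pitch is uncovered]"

3

Let P = "the report is finished" (T), R = "the flight is delayed" (F), Q = "the pitch is covered" (F), U = "the lights are on" (T), S = "the home team is leading" (T).

S1: Formalization: ((P ∧ ¬R) ⊕ ((Q → U) ↔ S)) ⊕ (R → ¬S)

¬R = ¬F = T
P ∧ ¬R = T ∧ T = T
Q → U = F → T = T
(Q → U) ↔ S = T ↔ T = T
(P ∧ ¬R) ⊕ ((Q → U) ↔ S) = T ⊕ T = F
¬S = ¬T = F
R → ¬S = F → F = T
((P ∧ ¬R) ⊕ ((Q → U) ↔ S)) ⊕ (R → ¬S) = F ⊕ T = T
So S1 is true.

S2: Formalization: ¬P ↑ ((¬S ∨ (R ↓ ¬U)) → ¬(Q ↓ R))

¬P = ¬T = F
¬S = ¬T = F
¬U = ¬T = F
R ↓ ¬U = F ↓ F = T
¬S ∨ (R ↓ ¬U) = F ∨ T = T
Q ↓ R = F ↓ F = T
¬(Q ↓ R) = ¬T = F
(¬S ∨ (R ↓ ¬U)) → ¬(Q ↓ R) = T → F = F
¬P ↑ ((¬S ∨ (R ↓ ¬U)) → ¬(Q ↓ R)) = F ↑ F = T
So S2 is true.

S3: This is S ↑ (¬P ⊕ ((U → ¬Q) → R)).

¬P = ¬T = F
¬Q = ¬F = T
U → ¬Q = T → T = T
(U → ¬Q) → R = T → F = F
¬P ⊕ ((U → ¬Q) → R) = F ⊕ F = F
S ↑ (¬P ⊕ ((U → ¬Q) → R)) = T ↑ F = T
So S3 is true.

3 of the 3 statements are true.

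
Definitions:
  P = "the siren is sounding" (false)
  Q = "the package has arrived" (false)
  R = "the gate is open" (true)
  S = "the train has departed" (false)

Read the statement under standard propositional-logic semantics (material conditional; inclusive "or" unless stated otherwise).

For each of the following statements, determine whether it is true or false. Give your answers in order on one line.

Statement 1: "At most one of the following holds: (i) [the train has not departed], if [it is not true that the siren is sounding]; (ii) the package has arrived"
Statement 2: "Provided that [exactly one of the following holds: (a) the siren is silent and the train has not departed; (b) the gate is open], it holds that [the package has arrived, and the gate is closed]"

Statement 1: This is (not P -> not S) nand Q.

not P = not False = True
not S = not False = True
not P -> not S = True -> True = True
(not P -> not S) nand Q = True nand False = True
Hence Statement 1 is true.

Statement 2: This is ((not P and not S) xor R) -> (Q and not R).

not P = not False = True
not S = not False = True
not P and not S = True and True = True
(not P and not S) xor R = True xor True = False
not R = not True = False
Q and not R = False and False = False
((not P and not S) xor R) -> (Q and not R) = False -> False = True
So Statement 2 is true.

Statement 1 true; Statement 2 true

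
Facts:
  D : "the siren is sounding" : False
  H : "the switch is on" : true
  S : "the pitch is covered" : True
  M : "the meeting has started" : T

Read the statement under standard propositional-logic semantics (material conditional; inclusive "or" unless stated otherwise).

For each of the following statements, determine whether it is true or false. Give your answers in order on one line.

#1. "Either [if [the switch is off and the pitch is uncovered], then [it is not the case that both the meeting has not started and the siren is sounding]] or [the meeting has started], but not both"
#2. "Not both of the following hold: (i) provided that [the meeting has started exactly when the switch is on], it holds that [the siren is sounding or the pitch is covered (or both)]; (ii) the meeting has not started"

#1: This is ((not H and not S) -> (not M nand D)) xor M.

not H = not True = False
not S = not True = False
not H and not S = False and False = False
not M = not True = False
not M nand D = False nand False = True
(not H and not S) -> (not M nand D) = False -> True = True
((not H and not S) -> (not M nand D)) xor M = True xor True = False
So #1 is false.

#2: In symbols: ((M iff H) -> (D or S)) nand not M

M iff H = True iff True = True
D or S = False or True = True
(M iff H) -> (D or S) = True -> True = True
not M = not True = False
((M iff H) -> (D or S)) nand not M = True nand False = True
Thus #2 is true.

#1 False / #2 True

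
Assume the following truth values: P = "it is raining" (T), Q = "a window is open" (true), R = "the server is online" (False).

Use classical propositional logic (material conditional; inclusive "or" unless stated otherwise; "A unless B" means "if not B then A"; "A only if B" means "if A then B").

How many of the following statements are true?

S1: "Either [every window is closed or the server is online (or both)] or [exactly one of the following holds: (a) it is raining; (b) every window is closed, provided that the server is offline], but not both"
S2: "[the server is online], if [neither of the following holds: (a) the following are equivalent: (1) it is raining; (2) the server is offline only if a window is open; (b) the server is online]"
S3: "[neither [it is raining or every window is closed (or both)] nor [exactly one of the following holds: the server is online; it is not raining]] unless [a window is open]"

3

S1: This is (not Q or R) xor (P xor (not R -> not Q)).

not Q = not True = False
not Q or R = False or False = False
not R = not False = True
not Q = not True = False
not R -> not Q = True -> False = False
P xor (not R -> not Q) = True xor False = True
(not Q or R) xor (P xor (not R -> not Q)) = False xor True = True
So S1 is true.

S2: Formalization: ((P iff (not R -> Q)) nor R) -> R

not R = not False = True
not R -> Q = True -> True = True
P iff (not R -> Q) = True iff True = True
(P iff (not R -> Q)) nor R = True nor False = False
((P iff (not R -> Q)) nor R) -> R = False -> False = True
Thus S2 is true.

S3: In symbols: ((P or not Q) nor (R xor not P)) or Q

not Q = not True = False
P or not Q = True or False = True
not P = not True = False
R xor not P = False xor False = False
(P or not Q) nor (R xor not P) = True nor False = False
((P or not Q) nor (R xor not P)) or Q = False or True = True
Thus S3 is true.

Count: 3.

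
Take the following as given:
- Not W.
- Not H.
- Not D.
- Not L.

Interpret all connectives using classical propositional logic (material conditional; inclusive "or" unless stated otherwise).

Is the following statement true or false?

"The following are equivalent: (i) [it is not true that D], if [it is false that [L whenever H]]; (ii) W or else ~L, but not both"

True.

In symbols: (~(H -> L) -> ~D) <-> (W xor ~L)

H -> L = F -> F = T
~(H -> L) = ~T = F
~D = ~F = T
~(H -> L) -> ~D = F -> T = T
~L = ~F = T
W xor ~L = F xor T = T
(~(H -> L) -> ~D) <-> (W xor ~L) = T <-> T = T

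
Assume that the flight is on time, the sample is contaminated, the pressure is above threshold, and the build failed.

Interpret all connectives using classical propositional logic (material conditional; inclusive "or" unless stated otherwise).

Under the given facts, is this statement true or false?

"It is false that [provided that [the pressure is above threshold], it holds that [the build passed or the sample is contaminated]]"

False

Let P = "the pressure is above threshold" (True), V = "the build passed" (False), Q = "the sample is contaminated" (True).
Parsed as not (P -> (V or Q))

V or Q = False or True = True
P -> (V or Q) = True -> True = True
not (P -> (V or Q)) = not True = False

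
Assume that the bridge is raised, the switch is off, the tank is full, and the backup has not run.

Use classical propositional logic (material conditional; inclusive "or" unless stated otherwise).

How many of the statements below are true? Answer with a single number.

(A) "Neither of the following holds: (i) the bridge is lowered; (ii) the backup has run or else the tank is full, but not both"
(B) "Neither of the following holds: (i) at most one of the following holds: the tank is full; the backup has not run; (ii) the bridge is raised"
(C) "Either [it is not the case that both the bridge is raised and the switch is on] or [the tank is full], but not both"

0

Let Q = "the bridge is raised" (T), S = "the backup has run" (F), D = "the tank is full" (T), V = "the switch is on" (F).

(A): In symbols: ¬Q ↓ (S ⊕ D)

¬Q = ¬T = F
S ⊕ D = F ⊕ T = T
¬Q ↓ (S ⊕ D) = F ↓ T = F
So (A) is false.

(B): This is (D ↑ ¬S) ↓ Q.

¬S = ¬F = T
D ↑ ¬S = T ↑ T = F
(D ↑ ¬S) ↓ Q = F ↓ T = F
Hence (B) is false.

(C): This is (Q ↑ V) ⊕ D.

Q ↑ V = T ↑ F = T
(Q ↑ V) ⊕ D = T ⊕ T = F
Thus (C) is false.

Count: 0.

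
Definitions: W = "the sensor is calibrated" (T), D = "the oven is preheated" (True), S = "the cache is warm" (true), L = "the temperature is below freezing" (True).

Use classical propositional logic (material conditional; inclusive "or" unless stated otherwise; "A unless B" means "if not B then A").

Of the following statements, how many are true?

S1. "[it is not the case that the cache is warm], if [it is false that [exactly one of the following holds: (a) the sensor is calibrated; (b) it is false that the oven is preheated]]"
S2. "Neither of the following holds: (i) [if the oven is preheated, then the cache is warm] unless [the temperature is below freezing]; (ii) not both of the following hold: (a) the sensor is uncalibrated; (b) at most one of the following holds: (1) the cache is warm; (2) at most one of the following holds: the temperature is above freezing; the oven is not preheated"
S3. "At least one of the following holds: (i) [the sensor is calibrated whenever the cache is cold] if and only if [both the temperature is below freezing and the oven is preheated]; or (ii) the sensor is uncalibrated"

S1: Formalization: ~(W xor ~D) -> ~S

~D = ~T = F
W xor ~D = T xor F = T
~(W xor ~D) = ~T = F
~S = ~T = F
~(W xor ~D) -> ~S = F -> F = T
Hence S1 is true.

S2: In symbols: ((D -> S) | L) nor (~W nand (S nand (~L nand ~D)))

D -> S = T -> T = T
(D -> S) | L = T | T = T
~W = ~T = F
~L = ~T = F
~D = ~T = F
~L nand ~D = F nand F = T
S nand (~L nand ~D) = T nand T = F
~W nand (S nand (~L nand ~D)) = F nand F = T
((D -> S) | L) nor (~W nand (S nand (~L nand ~D))) = T nor T = F
So S2 is false.

S3: Parsed as ((~S -> W) <-> (L & D)) | ~W

~S = ~T = F
~S -> W = F -> T = T
L & D = T & T = T
(~S -> W) <-> (L & D) = T <-> T = T
~W = ~T = F
((~S -> W) <-> (L & D)) | ~W = T | F = T
Hence S3 is true.

Count: 2.

2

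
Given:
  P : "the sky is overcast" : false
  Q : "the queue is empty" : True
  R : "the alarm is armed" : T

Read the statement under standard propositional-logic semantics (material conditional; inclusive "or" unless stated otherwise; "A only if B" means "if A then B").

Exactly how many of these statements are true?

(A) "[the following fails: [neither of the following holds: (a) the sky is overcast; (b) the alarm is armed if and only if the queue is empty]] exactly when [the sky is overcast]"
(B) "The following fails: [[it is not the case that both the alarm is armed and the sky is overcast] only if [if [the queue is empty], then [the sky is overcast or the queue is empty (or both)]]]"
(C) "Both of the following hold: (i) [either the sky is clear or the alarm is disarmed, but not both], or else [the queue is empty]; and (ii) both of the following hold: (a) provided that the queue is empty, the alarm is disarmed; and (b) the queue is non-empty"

0

(A): Formalization: not (P nor (R iff Q)) iff P

R iff Q = True iff True = True
P nor (R iff Q) = False nor True = False
not (P nor (R iff Q)) = not False = True
not (P nor (R iff Q)) iff P = True iff False = False
Thus (A) is false.

(B): Parsed as not ((R nand P) -> (Q -> (P or Q)))

R nand P = True nand False = True
P or Q = False or True = True
Q -> (P or Q) = True -> True = True
(R nand P) -> (Q -> (P or Q)) = True -> True = True
not ((R nand P) -> (Q -> (P or Q))) = not True = False
Hence (B) is false.

(C): In symbols: ((not P xor not R) or Q) and ((Q -> not R) and not Q)

not P = not False = True
not R = not True = False
not P xor not R = True xor False = True
(not P xor not R) or Q = True or True = True
not R = not True = False
Q -> not R = True -> False = False
not Q = not True = False
(Q -> not R) and not Q = False and False = False
((not P xor not R) or Q) and ((Q -> not R) and not Q) = True and False = False
So (C) is false.

True statements: 0 (none).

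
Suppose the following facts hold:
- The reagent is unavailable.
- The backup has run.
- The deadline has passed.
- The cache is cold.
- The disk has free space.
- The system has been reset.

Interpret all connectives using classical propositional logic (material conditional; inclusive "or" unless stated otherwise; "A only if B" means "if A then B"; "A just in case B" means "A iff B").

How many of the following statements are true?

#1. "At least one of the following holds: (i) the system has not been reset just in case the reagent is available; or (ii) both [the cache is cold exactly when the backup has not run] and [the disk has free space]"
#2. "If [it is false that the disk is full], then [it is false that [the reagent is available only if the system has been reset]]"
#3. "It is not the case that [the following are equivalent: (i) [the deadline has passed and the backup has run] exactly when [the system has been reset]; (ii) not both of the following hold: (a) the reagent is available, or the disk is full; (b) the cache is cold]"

1

Let S = "the system has been reset" (T), D = "the reagent is available" (F), Q = "the cache is warm" (F), K = "the backup has run" (T), W = "the disk is full" (F), H = "the deadline has passed" (T).

#1: This is (~S <-> D) | ((~Q <-> ~K) & ~W).

~S = ~T = F
~S <-> D = F <-> F = T
~Q = ~F = T
~K = ~T = F
~Q <-> ~K = T <-> F = F
~W = ~F = T
(~Q <-> ~K) & ~W = F & T = F
(~S <-> D) | ((~Q <-> ~K) & ~W) = T | F = T
Thus #1 is true.

#2: Formalization: ~W -> ~(D -> S)

~W = ~F = T
D -> S = F -> T = T
~(D -> S) = ~T = F
~W -> ~(D -> S) = T -> F = F
Hence #2 is false.

#3: Formalization: ~(((H & K) <-> S) <-> ((D | W) nand ~Q))

H & K = T & T = T
(H & K) <-> S = T <-> T = T
D | W = F | F = F
~Q = ~F = T
(D | W) nand ~Q = F nand T = T
((H & K) <-> S) <-> ((D | W) nand ~Q) = T <-> T = T
~(((H & K) <-> S) <-> ((D | W) nand ~Q)) = ~T = F
So #3 is false.

1 of the 3 statements is true (#1).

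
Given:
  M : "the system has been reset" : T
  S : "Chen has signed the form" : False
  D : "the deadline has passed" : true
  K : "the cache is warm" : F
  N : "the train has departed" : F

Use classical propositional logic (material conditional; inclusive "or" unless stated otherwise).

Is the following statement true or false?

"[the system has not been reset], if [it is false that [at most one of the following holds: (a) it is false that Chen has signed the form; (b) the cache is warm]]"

The statement is true.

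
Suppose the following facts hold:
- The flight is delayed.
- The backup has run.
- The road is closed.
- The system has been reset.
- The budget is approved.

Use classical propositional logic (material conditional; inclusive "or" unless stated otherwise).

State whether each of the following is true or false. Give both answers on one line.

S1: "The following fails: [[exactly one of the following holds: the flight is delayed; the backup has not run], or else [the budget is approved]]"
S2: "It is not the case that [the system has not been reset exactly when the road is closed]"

S1 false; S2 true

Let K = "the flight is delayed" (T), W = "the backup has run" (T), G = "the budget is approved" (T), H = "the system has been reset" (T), N = "the road is closed" (T).

S1: This is ~((K xor ~W) | G).

~W = ~T = F
K xor ~W = T xor F = T
(K xor ~W) | G = T | T = T
~((K xor ~W) | G) = ~T = F
So S1 is false.

S2: This is ~(~H <-> N).

~H = ~T = F
~H <-> N = F <-> T = F
~(~H <-> N) = ~F = T
Hence S2 is true.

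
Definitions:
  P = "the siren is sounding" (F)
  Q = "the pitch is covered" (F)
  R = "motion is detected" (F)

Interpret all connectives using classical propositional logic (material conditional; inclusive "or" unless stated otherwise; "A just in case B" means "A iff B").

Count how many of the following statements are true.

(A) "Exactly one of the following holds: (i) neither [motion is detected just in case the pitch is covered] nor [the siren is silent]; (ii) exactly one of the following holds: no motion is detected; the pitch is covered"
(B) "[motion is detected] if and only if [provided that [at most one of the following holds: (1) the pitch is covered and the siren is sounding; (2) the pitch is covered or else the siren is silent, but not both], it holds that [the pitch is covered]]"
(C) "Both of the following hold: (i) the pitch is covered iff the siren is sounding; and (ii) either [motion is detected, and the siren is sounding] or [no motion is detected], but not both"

3

(A): This is ((R iff Q) nor not P) xor (not R xor Q).

R iff Q = False iff False = True
not P = not False = True
(R iff Q) nor not P = True nor True = False
not R = not False = True
not R xor Q = True xor False = True
((R iff Q) nor not P) xor (not R xor Q) = False xor True = True
Thus (A) is true.

(B): In symbols: R iff (((Q and P) nand (Q xor not P)) -> Q)

Q and P = False and False = False
not P = not False = True
Q xor not P = False xor True = True
(Q and P) nand (Q xor not P) = False nand True = True
((Q and P) nand (Q xor not P)) -> Q = True -> False = False
R iff (((Q and P) nand (Q xor not P)) -> Q) = False iff False = True
So (B) is true.

(C): Formalization: (Q iff P) and ((R and P) xor not R)

Q iff P = False iff False = True
R and P = False and False = False
not R = not False = True
(R and P) xor not R = False xor True = True
(Q iff P) and ((R and P) xor not R) = True and True = True
Thus (C) is true.

True statements: 3.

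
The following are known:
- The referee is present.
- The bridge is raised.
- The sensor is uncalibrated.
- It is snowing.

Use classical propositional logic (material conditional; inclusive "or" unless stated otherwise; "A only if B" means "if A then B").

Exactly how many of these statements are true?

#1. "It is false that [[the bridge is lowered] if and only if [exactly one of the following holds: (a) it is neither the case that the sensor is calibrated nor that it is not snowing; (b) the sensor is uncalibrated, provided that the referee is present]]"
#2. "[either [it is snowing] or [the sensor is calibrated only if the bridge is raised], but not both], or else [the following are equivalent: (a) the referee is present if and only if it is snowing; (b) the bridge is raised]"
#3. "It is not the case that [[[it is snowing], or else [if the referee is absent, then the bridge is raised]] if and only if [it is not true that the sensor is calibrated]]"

Let D = "the bridge is raised" (T), K = "the sensor is calibrated" (F), R = "it is snowing" (T), P = "the referee is present" (T).

#1: Formalization: ¬(¬D ↔ ((K ↓ ¬R) ⊕ (P → ¬K)))

¬D = ¬T = F
¬R = ¬T = F
K ↓ ¬R = F ↓ F = T
¬K = ¬F = T
P → ¬K = T → T = T
(K ↓ ¬R) ⊕ (P → ¬K) = T ⊕ T = F
¬D ↔ ((K ↓ ¬R) ⊕ (P → ¬K)) = F ↔ F = T
¬(¬D ↔ ((K ↓ ¬R) ⊕ (P → ¬K))) = ¬T = F
Thus #1 is false.

#2: Parsed as (R ⊕ (K → D)) ∨ ((P ↔ R) ↔ D)

K → D = F → T = T
R ⊕ (K → D) = T ⊕ T = F
P ↔ R = T ↔ T = T
(P ↔ R) ↔ D = T ↔ T = T
(R ⊕ (K → D)) ∨ ((P ↔ R) ↔ D) = F ∨ T = T
So #2 is true.

#3: Parsed as ¬((R ∨ (¬P → D)) ↔ ¬K)

¬P = ¬T = F
¬P → D = F → T = T
R ∨ (¬P → D) = T ∨ T = T
¬K = ¬F = T
(R ∨ (¬P → D)) ↔ ¬K = T ↔ T = T
¬((R ∨ (¬P → D)) ↔ ¬K) = ¬T = F
Hence #3 is false.

True statements: 1.

1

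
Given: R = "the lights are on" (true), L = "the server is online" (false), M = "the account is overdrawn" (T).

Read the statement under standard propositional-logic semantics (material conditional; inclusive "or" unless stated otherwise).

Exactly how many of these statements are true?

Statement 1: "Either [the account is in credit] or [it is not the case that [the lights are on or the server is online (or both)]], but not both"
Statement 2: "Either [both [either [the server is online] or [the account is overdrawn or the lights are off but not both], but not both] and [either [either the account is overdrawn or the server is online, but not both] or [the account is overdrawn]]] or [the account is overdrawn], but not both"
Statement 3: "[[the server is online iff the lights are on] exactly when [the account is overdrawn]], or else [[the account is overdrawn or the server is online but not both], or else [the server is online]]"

Statement 1: This is not M xor not (R or L).

not M = not True = False
R or L = True or False = True
not (R or L) = not True = False
not M xor not (R or L) = False xor False = False
Hence Statement 1 is false.

Statement 2: This is ((L xor (M xor not R)) and ((M xor L) or M)) xor M.

not R = not True = False
M xor not R = True xor False = True
L xor (M xor not R) = False xor True = True
M xor L = True xor False = True
(M xor L) or M = True or True = True
(L xor (M xor not R)) and ((M xor L) or M) = True and True = True
((L xor (M xor not R)) and ((M xor L) or M)) xor M = True xor True = False
So Statement 2 is false.

Statement 3: Parsed as ((L iff R) iff M) or ((M xor L) or L)

L iff R = False iff True = False
(L iff R) iff M = False iff True = False
M xor L = True xor False = True
(M xor L) or L = True or False = True
((L iff R) iff M) or ((M xor L) or L) = False or True = True
Hence Statement 3 is true.

Count: 1.

1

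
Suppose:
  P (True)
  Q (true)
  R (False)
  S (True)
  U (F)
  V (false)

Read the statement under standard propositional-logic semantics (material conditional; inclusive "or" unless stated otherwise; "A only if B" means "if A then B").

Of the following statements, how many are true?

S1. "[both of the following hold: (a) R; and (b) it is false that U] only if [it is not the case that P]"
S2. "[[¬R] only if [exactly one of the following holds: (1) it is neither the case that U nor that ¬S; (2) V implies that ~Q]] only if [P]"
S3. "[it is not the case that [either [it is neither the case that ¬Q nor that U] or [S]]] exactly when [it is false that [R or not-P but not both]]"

S1: Parsed as (R and not U) -> not P

not U = not False = True
R and not U = False and True = False
not P = not True = False
(R and not U) -> not P = False -> False = True
Hence S1 is true.

S2: This is (not R -> ((U nor not S) xor (V -> not Q))) -> P.

not R = not False = True
not S = not True = False
U nor not S = False nor False = True
not Q = not True = False
V -> not Q = False -> False = True
(U nor not S) xor (V -> not Q) = True xor True = False
not R -> ((U nor not S) xor (V -> not Q)) = True -> False = False
(not R -> ((U nor not S) xor (V -> not Q))) -> P = False -> True = True
So S2 is true.

S3: This is not ((not Q nor U) or S) iff not (R xor not P).

not Q = not True = False
not Q nor U = False nor False = True
(not Q nor U) or S = True or True = True
not ((not Q nor U) or S) = not True = False
not P = not True = False
R xor not P = False xor False = False
not (R xor not P) = not False = True
not ((not Q nor U) or S) iff not (R xor not P) = False iff True = False
Hence S3 is false.

2 of the 3 statements are true (S1, S2).

2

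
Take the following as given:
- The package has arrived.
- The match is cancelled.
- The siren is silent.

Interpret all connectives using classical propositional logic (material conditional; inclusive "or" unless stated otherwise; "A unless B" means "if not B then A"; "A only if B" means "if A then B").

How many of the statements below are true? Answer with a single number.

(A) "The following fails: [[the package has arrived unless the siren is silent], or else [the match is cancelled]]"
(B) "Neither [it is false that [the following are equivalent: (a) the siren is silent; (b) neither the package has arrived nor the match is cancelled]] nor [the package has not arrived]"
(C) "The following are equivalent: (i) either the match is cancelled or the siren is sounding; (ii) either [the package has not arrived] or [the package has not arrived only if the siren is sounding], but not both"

Let P = "the package has arrived" (True), R = "the siren is sounding" (False), Q = "the match is cancelled" (True).

(A): In symbols: not ((P or not R) or Q)

not R = not False = True
P or not R = True or True = True
(P or not R) or Q = True or True = True
not ((P or not R) or Q) = not True = False
Thus (A) is false.

(B): Formalization: not (not R iff (P nor Q)) nor not P

not R = not False = True
P nor Q = True nor True = False
not R iff (P nor Q) = True iff False = False
not (not R iff (P nor Q)) = not False = True
not P = not True = False
not (not R iff (P nor Q)) nor not P = True nor False = False
Thus (B) is false.

(C): This is (Q or R) iff (not P xor (not P -> R)).

Q or R = True or False = True
not P = not True = False
not P = not True = False
not P -> R = False -> False = True
not P xor (not P -> R) = False xor True = True
(Q or R) iff (not P xor (not P -> R)) = True iff True = True
So (C) is true.

1 of the 3 statements is true.

1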